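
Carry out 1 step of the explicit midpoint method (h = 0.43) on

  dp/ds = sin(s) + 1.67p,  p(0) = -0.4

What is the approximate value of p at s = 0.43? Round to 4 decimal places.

-0.6986

Midpoint: k1 = f(s_n, p_n); k2 = f(s_n + h/2, p_n + (h/2)·k1); p_{n+1} = p_n + h·k2.
s=0.000000, p=-0.400000:
  k1 = f(0.000000, -0.400000) = -0.668000
  k2 = f(0.215000, -0.543620) = -0.694498
  p ← -0.400000 + 0.43·(-0.694498) = -0.698634
p(0.43) ≈ -0.6986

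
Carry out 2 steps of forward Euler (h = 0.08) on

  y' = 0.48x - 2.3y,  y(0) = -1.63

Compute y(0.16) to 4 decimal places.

-1.0823

Euler: y_{n+1} = y_n + h·f(x_n, y_n).
x=0.000000, y=-1.630000: f=3.749000 → y ← -1.630000 + 0.08·3.749000 = -1.330080
x=0.080000, y=-1.330080: f=3.097584 → y ← -1.330080 + 0.08·3.097584 = -1.082273
y(0.16) ≈ -1.0823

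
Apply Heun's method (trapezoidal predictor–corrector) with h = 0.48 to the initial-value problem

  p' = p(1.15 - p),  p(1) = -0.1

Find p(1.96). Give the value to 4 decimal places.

Heun: k1 = f(t_n, p_n); k2 = f(t_n + h, p_n + h·k1); p_{n+1} = p_n + (h/2)·(k1 + k2).
t=1.000000, p=-0.100000:
  k1 = f(1.000000, -0.100000) = -0.125000
  k2 = f(1.480000, -0.160000) = -0.209600
  p ← -0.100000 + (0.48/2)·(-0.125000 + (-0.209600)) = -0.180304
t=1.480000, p=-0.180304:
  k1 = f(1.480000, -0.180304) = -0.239859
  k2 = f(1.960000, -0.295436) = -0.427034
  p ← -0.180304 + (0.48/2)·(-0.239859 + (-0.427034)) = -0.340358
p(1.96) ≈ -0.3404

-0.3404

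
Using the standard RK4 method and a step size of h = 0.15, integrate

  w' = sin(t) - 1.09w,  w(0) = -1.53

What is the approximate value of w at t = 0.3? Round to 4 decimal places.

-1.0631

RK4: k1 = f(t_n, w_n); k2 = f(t_n + h/2, w_n + (h/2)·k1); k3 = f(t_n + h/2, w_n + (h/2)·k2); k4 = f(t_n + h, w_n + h·k3); w_{n+1} = w_n + (h/6)·(k1 + 2k2 + 2k3 + k4).
t=0.000000, w=-1.530000:
  k1 = f(0.000000, -1.530000) = 1.667700
  k2 = f(0.075000, -1.404923) = 1.606295
  k3 = f(0.075000, -1.409528) = 1.611315
  k4 = f(0.150000, -1.288303) = 1.553688
  w ← -1.530000 + (0.15/6)·(k1 + 2k2 + 2k3 + k4) = -1.288585
t=0.150000, w=-1.288585:
  k1 = f(0.150000, -1.288585) = 1.553996
  k2 = f(0.225000, -1.172035) = 1.500625
  k3 = f(0.225000, -1.176038) = 1.504988
  k4 = f(0.300000, -1.062837) = 1.454012
  w ← -1.288585 + (0.15/6)·(k1 + 2k2 + 2k3 + k4) = -1.063104
w(0.3) ≈ -1.0631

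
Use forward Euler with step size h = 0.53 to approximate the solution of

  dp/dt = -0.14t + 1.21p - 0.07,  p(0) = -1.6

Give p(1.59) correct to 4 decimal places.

Euler: p_{n+1} = p_n + h·f(t_n, p_n).
t=0.000000, p=-1.600000: f=-2.006000 → p ← -1.600000 + 0.53·(-2.006000) = -2.663180
t=0.530000, p=-2.663180: f=-3.366648 → p ← -2.663180 + 0.53·(-3.366648) = -4.447503
t=1.060000, p=-4.447503: f=-5.599879 → p ← -4.447503 + 0.53·(-5.599879) = -7.415439
p(1.59) ≈ -7.4154

-7.4154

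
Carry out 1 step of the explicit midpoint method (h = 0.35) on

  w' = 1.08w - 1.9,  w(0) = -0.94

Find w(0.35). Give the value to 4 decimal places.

-2.1532

Midpoint: k1 = f(t_n, w_n); k2 = f(t_n + h/2, w_n + (h/2)·k1); w_{n+1} = w_n + h·k2.
t=0.000000, w=-0.940000:
  k1 = f(0.000000, -0.940000) = -2.915200
  k2 = f(0.175000, -1.450160) = -3.466173
  w ← -0.940000 + 0.35·(-3.466173) = -2.153160
w(0.35) ≈ -2.1532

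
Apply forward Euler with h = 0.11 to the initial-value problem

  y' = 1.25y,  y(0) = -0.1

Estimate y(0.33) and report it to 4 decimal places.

Euler: y_{n+1} = y_n + h·f(t_n, y_n).
t=0.000000, y=-0.100000: f=-0.125000 → y ← -0.100000 + 0.11·(-0.125000) = -0.113750
t=0.110000, y=-0.113750: f=-0.142187 → y ← -0.113750 + 0.11·(-0.142187) = -0.129391
t=0.220000, y=-0.129391: f=-0.161738 → y ← -0.129391 + 0.11·(-0.161738) = -0.147182
y(0.33) ≈ -0.1472

-0.1472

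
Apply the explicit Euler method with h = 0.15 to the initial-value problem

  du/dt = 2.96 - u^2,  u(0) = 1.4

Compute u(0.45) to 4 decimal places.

Euler: u_{n+1} = u_n + h·f(t_n, u_n).
t=0.000000, u=1.400000: f=1.000000 → u ← 1.400000 + 0.15·1.000000 = 1.550000
t=0.150000, u=1.550000: f=0.557500 → u ← 1.550000 + 0.15·0.557500 = 1.633625
t=0.300000, u=1.633625: f=0.291269 → u ← 1.633625 + 0.15·0.291269 = 1.677315
u(0.45) ≈ 1.6773

1.6773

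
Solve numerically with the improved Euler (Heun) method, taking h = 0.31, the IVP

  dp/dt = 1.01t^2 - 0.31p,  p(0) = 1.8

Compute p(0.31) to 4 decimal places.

1.6504

Heun: k1 = f(t_n, p_n); k2 = f(t_n + h, p_n + h·k1); p_{n+1} = p_n + (h/2)·(k1 + k2).
t=0.000000, p=1.800000:
  k1 = f(0.000000, 1.800000) = -0.558000
  k2 = f(0.310000, 1.627020) = -0.407315
  p ← 1.800000 + (0.31/2)·(-0.558000 + (-0.407315)) = 1.650376
p(0.31) ≈ 1.6504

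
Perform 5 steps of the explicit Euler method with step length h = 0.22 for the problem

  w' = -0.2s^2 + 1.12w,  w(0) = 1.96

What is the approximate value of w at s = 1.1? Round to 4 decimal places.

5.8205

Euler: w_{n+1} = w_n + h·f(s_n, w_n).
s=0.000000, w=1.960000: f=2.195200 → w ← 1.960000 + 0.22·2.195200 = 2.442944
s=0.220000, w=2.442944: f=2.726417 → w ← 2.442944 + 0.22·2.726417 = 3.042756
s=0.440000, w=3.042756: f=3.369166 → w ← 3.042756 + 0.22·3.369166 = 3.783972
s=0.660000, w=3.783972: f=4.150929 → w ← 3.783972 + 0.22·4.150929 = 4.697177
s=0.880000, w=4.697177: f=5.105958 → w ← 4.697177 + 0.22·5.105958 = 5.820488
w(1.1) ≈ 5.8205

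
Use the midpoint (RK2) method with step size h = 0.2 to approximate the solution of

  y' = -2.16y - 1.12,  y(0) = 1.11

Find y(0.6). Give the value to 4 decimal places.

-0.0475

Midpoint: k1 = f(t_n, y_n); k2 = f(t_n + h/2, y_n + (h/2)·k1); y_{n+1} = y_n + h·k2.
t=0.000000, y=1.110000:
  k1 = f(0.000000, 1.110000) = -3.517600
  k2 = f(0.100000, 0.758240) = -2.757798
  y ← 1.110000 + 0.2·(-2.757798) = 0.558440
t=0.200000, y=0.558440:
  k1 = f(0.200000, 0.558440) = -2.326231
  k2 = f(0.300000, 0.325817) = -1.823765
  y ← 0.558440 + 0.2·(-1.823765) = 0.193687
t=0.400000, y=0.193687:
  k1 = f(0.400000, 0.193687) = -1.538365
  k2 = f(0.500000, 0.039851) = -1.206078
  y ← 0.193687 + 0.2·(-1.206078) = -0.047528
y(0.6) ≈ -0.0475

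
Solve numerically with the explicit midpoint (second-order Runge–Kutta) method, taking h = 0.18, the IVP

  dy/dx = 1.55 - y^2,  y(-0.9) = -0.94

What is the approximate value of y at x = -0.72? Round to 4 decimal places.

Midpoint: k1 = f(x_n, y_n); k2 = f(x_n + h/2, y_n + (h/2)·k1); y_{n+1} = y_n + h·k2.
x=-0.900000, y=-0.940000:
  k1 = f(-0.900000, -0.940000) = 0.666400
  k2 = f(-0.810000, -0.880024) = 0.775558
  y ← -0.940000 + 0.18·0.775558 = -0.800400
y(-0.72) ≈ -0.8004

-0.8004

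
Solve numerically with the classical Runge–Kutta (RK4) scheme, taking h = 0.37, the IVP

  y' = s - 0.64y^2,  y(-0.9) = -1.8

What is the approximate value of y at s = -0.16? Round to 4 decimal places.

-20.8174

RK4: k1 = f(s_n, y_n); k2 = f(s_n + h/2, y_n + (h/2)·k1); k3 = f(s_n + h/2, y_n + (h/2)·k2); k4 = f(s_n + h, y_n + h·k3); y_{n+1} = y_n + (h/6)·(k1 + 2k2 + 2k3 + k4).
s=-0.900000, y=-1.800000:
  k1 = f(-0.900000, -1.800000) = -2.973600
  k2 = f(-0.715000, -2.350116) = -4.249749
  k3 = f(-0.715000, -2.586204) = -4.995607
  k4 = f(-0.530000, -3.648375) = -9.048808
  y ← -1.800000 + (0.37/6)·(k1 + 2k2 + 2k3 + k4) = -3.681642
s=-0.530000, y=-3.681642:
  k1 = f(-0.530000, -3.681642) = -9.204874
  k2 = f(-0.345000, -5.384544) = -18.900722
  k3 = f(-0.345000, -7.178276) = -33.322694
  k4 = f(-0.160000, -16.011039) = -164.226161
  y ← -3.681642 + (0.37/6)·(k1 + 2k2 + 2k3 + k4) = -20.817444
y(-0.16) ≈ -20.8174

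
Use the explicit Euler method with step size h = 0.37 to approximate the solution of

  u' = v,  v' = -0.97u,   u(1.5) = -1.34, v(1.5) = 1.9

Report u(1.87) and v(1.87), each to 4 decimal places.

-0.6370, 2.3809

Euler on (u,v): u_{n+1} = u_n + h·u', v_{n+1} = v_n + h·v'.
1.500000: (-1.340000, 1.900000); f=(1.900000, 1.299800) → (-0.637000, 2.380926)
(u(1.87), v(1.87)) ≈ (-0.6370, 2.3809)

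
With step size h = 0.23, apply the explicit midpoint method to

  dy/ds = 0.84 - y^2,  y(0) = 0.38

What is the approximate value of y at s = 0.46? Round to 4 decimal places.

Midpoint: k1 = f(s_n, y_n); k2 = f(s_n + h/2, y_n + (h/2)·k1); y_{n+1} = y_n + h·k2.
s=0.000000, y=0.380000:
  k1 = f(0.000000, 0.380000) = 0.695600
  k2 = f(0.115000, 0.459994) = 0.628406
  y ← 0.380000 + 0.23·0.628406 = 0.524533
s=0.230000, y=0.524533:
  k1 = f(0.230000, 0.524533) = 0.564865
  k2 = f(0.345000, 0.589493) = 0.492498
  y ← 0.524533 + 0.23·0.492498 = 0.637808
y(0.46) ≈ 0.6378

0.6378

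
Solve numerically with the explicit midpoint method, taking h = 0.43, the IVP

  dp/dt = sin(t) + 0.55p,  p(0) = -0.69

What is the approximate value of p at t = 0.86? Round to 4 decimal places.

Midpoint: k1 = f(t_n, p_n); k2 = f(t_n + h/2, p_n + (h/2)·k1); p_{n+1} = p_n + h·k2.
t=0.000000, p=-0.690000:
  k1 = f(0.000000, -0.690000) = -0.379500
  k2 = f(0.215000, -0.771592) = -0.211028
  p ← -0.690000 + 0.43·(-0.211028) = -0.780742
t=0.430000, p=-0.780742:
  k1 = f(0.430000, -0.780742) = -0.012537
  k2 = f(0.645000, -0.783438) = 0.170308
  p ← -0.780742 + 0.43·0.170308 = -0.707510
p(0.86) ≈ -0.7075

-0.7075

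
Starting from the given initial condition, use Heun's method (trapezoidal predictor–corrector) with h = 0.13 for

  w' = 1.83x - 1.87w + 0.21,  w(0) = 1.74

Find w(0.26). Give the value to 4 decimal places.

1.1738

Heun: k1 = f(x_n, w_n); k2 = f(x_n + h, w_n + h·k1); w_{n+1} = w_n + (h/2)·(k1 + k2).
x=0.000000, w=1.740000:
  k1 = f(0.000000, 1.740000) = -3.043800
  k2 = f(0.130000, 1.344306) = -2.065952
  w ← 1.740000 + (0.13/2)·(-3.043800 + (-2.065952)) = 1.407866
x=0.130000, w=1.407866:
  k1 = f(0.130000, 1.407866) = -2.184810
  k2 = f(0.260000, 1.123841) = -1.415782
  w ← 1.407866 + (0.13/2)·(-2.184810 + (-1.415782)) = 1.173828
w(0.26) ≈ 1.1738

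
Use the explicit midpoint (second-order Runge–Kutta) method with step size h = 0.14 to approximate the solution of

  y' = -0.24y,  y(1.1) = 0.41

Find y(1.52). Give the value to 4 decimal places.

0.3707

Midpoint: k1 = f(x_n, y_n); k2 = f(x_n + h/2, y_n + (h/2)·k1); y_{n+1} = y_n + h·k2.
x=1.100000, y=0.410000:
  k1 = f(1.100000, 0.410000) = -0.098400
  k2 = f(1.170000, 0.403112) = -0.096747
  y ← 0.410000 + 0.14·(-0.096747) = 0.396455
x=1.240000, y=0.396455:
  k1 = f(1.240000, 0.396455) = -0.095149
  k2 = f(1.310000, 0.389795) = -0.093551
  y ← 0.396455 + 0.14·(-0.093551) = 0.383358
x=1.380000, y=0.383358:
  k1 = f(1.380000, 0.383358) = -0.092006
  k2 = f(1.450000, 0.376918) = -0.090460
  y ← 0.383358 + 0.14·(-0.090460) = 0.370694
y(1.52) ≈ 0.3707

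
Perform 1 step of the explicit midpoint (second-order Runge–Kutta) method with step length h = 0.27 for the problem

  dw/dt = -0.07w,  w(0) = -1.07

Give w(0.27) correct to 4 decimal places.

-1.0500

Midpoint: k1 = f(t_n, w_n); k2 = f(t_n + h/2, w_n + (h/2)·k1); w_{n+1} = w_n + h·k2.
t=0.000000, w=-1.070000:
  k1 = f(0.000000, -1.070000) = 0.074900
  k2 = f(0.135000, -1.059889) = 0.074192
  w ← -1.070000 + 0.27·0.074192 = -1.049968
w(0.27) ≈ -1.0500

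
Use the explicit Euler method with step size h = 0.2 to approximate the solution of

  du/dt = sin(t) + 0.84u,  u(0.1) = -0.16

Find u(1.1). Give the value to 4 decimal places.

0.2215

Euler: u_{n+1} = u_n + h·f(t_n, u_n).
t=0.100000, u=-0.160000: f=-0.034567 → u ← -0.160000 + 0.2·(-0.034567) = -0.166913
t=0.300000, u=-0.166913: f=0.155313 → u ← -0.166913 + 0.2·0.155313 = -0.135851
t=0.500000, u=-0.135851: f=0.365311 → u ← -0.135851 + 0.2·0.365311 = -0.062789
t=0.700000, u=-0.062789: f=0.591475 → u ← -0.062789 + 0.2·0.591475 = 0.055507
t=0.900000, u=0.055507: f=0.829952 → u ← 0.055507 + 0.2·0.829952 = 0.221497
u(1.1) ≈ 0.2215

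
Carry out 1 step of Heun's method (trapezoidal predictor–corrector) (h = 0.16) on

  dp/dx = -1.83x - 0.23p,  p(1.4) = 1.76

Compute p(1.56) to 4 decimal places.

Heun: k1 = f(x_n, p_n); k2 = f(x_n + h, p_n + h·k1); p_{n+1} = p_n + (h/2)·(k1 + k2).
x=1.400000, p=1.760000:
  k1 = f(1.400000, 1.760000) = -2.966800
  k2 = f(1.560000, 1.285312) = -3.150422
  p ← 1.760000 + (0.16/2)·(-2.966800 + (-3.150422)) = 1.270622
p(1.56) ≈ 1.2706

1.2706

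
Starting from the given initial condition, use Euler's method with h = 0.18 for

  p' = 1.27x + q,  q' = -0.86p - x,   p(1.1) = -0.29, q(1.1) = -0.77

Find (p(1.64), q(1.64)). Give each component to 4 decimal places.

Euler on (p,q): p_{n+1} = p_n + h·p', q_{n+1} = q_n + h·q'.
1.100000: (-0.290000, -0.770000); f=(0.627000, -0.850600) → (-0.177140, -0.923108)
1.280000: (-0.177140, -0.923108); f=(0.702492, -1.127660) → (-0.050691, -1.126087)
1.460000: (-0.050691, -1.126087); f=(0.728113, -1.416405) → (0.080369, -1.381040)
(p(1.64), q(1.64)) ≈ (0.0804, -1.3810)

0.0804, -1.3810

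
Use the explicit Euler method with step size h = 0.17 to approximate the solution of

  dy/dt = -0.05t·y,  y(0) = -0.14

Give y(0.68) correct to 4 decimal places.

Euler: y_{n+1} = y_n + h·f(t_n, y_n).
t=0.000000, y=-0.140000: f=0.000000 → y ← -0.140000 + 0.17·0.000000 = -0.140000
t=0.170000, y=-0.140000: f=0.001190 → y ← -0.140000 + 0.17·0.001190 = -0.139798
t=0.340000, y=-0.139798: f=0.002377 → y ← -0.139798 + 0.17·0.002377 = -0.139394
t=0.510000, y=-0.139394: f=0.003555 → y ← -0.139394 + 0.17·0.003555 = -0.138789
y(0.68) ≈ -0.1388

-0.1388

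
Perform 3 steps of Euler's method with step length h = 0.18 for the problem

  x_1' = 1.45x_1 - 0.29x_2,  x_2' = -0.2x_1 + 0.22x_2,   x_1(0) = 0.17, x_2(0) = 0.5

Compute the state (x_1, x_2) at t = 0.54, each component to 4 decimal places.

Euler on (x_1,x_2): x_1_{n+1} = x_1_n + h·x_1', x_2_{n+1} = x_2_n + h·x_2'.
0.000000: (0.170000, 0.500000); f=(0.101500, 0.076000) → (0.188270, 0.513680)
0.180000: (0.188270, 0.513680); f=(0.124024, 0.075356) → (0.210594, 0.527244)
0.360000: (0.210594, 0.527244); f=(0.152461, 0.073875) → (0.238037, 0.540541)
(x_1(0.54), x_2(0.54)) ≈ (0.2380, 0.5405)

0.2380, 0.5405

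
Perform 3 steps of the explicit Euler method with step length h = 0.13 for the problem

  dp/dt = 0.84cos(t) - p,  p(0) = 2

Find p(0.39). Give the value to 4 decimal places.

1.5994

Euler: p_{n+1} = p_n + h·f(t_n, p_n).
t=0.000000, p=2.000000: f=-1.160000 → p ← 2.000000 + 0.13·(-1.160000) = 1.849200
t=0.130000, p=1.849200: f=-1.016288 → p ← 1.849200 + 0.13·(-1.016288) = 1.717083
t=0.260000, p=1.717083: f=-0.905315 → p ← 1.717083 + 0.13·(-0.905315) = 1.599392
p(0.39) ≈ 1.5994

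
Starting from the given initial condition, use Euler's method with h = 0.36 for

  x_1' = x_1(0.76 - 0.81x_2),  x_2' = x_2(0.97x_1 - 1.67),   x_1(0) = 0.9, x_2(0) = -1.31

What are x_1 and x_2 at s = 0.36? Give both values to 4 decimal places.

Euler on (x_1,x_2): x_1_{n+1} = x_1_n + h·x_1', x_2_{n+1} = x_2_n + h·x_2'.
0.000000: (0.900000, -1.310000); f=(1.638990, 1.044070) → (1.490036, -0.934135)
(x_1(0.36), x_2(0.36)) ≈ (1.4900, -0.9341)

1.4900, -0.9341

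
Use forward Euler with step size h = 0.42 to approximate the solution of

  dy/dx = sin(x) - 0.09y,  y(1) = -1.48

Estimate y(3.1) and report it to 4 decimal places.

0.3260

Euler: y_{n+1} = y_n + h·f(x_n, y_n).
x=1.000000, y=-1.480000: f=0.974671 → y ← -1.480000 + 0.42·0.974671 = -1.070638
x=1.420000, y=-1.070638: f=1.085009 → y ← -1.070638 + 0.42·1.085009 = -0.614934
x=1.840000, y=-0.614934: f=1.019327 → y ← -0.614934 + 0.42·1.019327 = -0.186817
x=2.260000, y=-0.186817: f=0.788566 → y ← -0.186817 + 0.42·0.788566 = 0.144381
x=2.680000, y=0.144381: f=0.432380 → y ← 0.144381 + 0.42·0.432380 = 0.325981
y(3.1) ≈ 0.3260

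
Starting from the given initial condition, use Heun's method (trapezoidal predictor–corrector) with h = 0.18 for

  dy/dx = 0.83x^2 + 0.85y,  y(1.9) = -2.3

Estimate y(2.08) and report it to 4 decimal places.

Heun: k1 = f(x_n, y_n); k2 = f(x_n + h, y_n + h·k1); y_{n+1} = y_n + (h/2)·(k1 + k2).
x=1.900000, y=-2.300000:
  k1 = f(1.900000, -2.300000) = 1.041300
  k2 = f(2.080000, -2.112566) = 1.795231
  y ← -2.300000 + (0.18/2)·(1.041300 + 1.795231) = -2.044712
y(2.08) ≈ -2.0447

-2.0447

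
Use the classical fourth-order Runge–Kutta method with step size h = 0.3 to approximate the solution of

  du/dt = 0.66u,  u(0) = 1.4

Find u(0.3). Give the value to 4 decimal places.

RK4: k1 = f(t_n, u_n); k2 = f(t_n + h/2, u_n + (h/2)·k1); k3 = f(t_n + h/2, u_n + (h/2)·k2); k4 = f(t_n + h, u_n + h·k3); u_{n+1} = u_n + (h/6)·(k1 + 2k2 + 2k3 + k4).
t=0.000000, u=1.400000:
  k1 = f(0.000000, 1.400000) = 0.924000
  k2 = f(0.150000, 1.538600) = 1.015476
  k3 = f(0.150000, 1.552321) = 1.024532
  k4 = f(0.300000, 1.707360) = 1.126857
  u ← 1.400000 + (0.3/6)·(k1 + 2k2 + 2k3 + k4) = 1.706544
u(0.3) ≈ 1.7065

1.7065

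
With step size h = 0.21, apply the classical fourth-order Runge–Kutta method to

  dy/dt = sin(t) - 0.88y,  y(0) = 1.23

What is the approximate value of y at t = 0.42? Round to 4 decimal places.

0.9270

RK4: k1 = f(t_n, y_n); k2 = f(t_n + h/2, y_n + (h/2)·k1); k3 = f(t_n + h/2, y_n + (h/2)·k2); k4 = f(t_n + h, y_n + h·k3); y_{n+1} = y_n + (h/6)·(k1 + 2k2 + 2k3 + k4).
t=0.000000, y=1.230000:
  k1 = f(0.000000, 1.230000) = -1.082400
  k2 = f(0.105000, 1.116348) = -0.877579
  k3 = f(0.105000, 1.137854) = -0.896505
  k4 = f(0.210000, 1.041734) = -0.708266
  y ← 1.230000 + (0.21/6)·(k1 + 2k2 + 2k3 + k4) = 1.043141
t=0.210000, y=1.043141:
  k1 = f(0.210000, 1.043141) = -0.709504
  k2 = f(0.315000, 0.968643) = -0.542589
  k3 = f(0.315000, 0.986169) = -0.558012
  k4 = f(0.420000, 0.925958) = -0.407083
  y ← 1.043141 + (0.21/6)·(k1 + 2k2 + 2k3 + k4) = 0.927018
y(0.42) ≈ 0.9270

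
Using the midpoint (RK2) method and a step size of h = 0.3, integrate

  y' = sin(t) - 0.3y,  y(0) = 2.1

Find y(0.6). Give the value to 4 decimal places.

Midpoint: k1 = f(t_n, y_n); k2 = f(t_n + h/2, y_n + (h/2)·k1); y_{n+1} = y_n + h·k2.
t=0.000000, y=2.100000:
  k1 = f(0.000000, 2.100000) = -0.630000
  k2 = f(0.150000, 2.005500) = -0.452212
  y ← 2.100000 + 0.3·(-0.452212) = 1.964336
t=0.300000, y=1.964336:
  k1 = f(0.300000, 1.964336) = -0.293781
  k2 = f(0.450000, 1.920269) = -0.141115
  y ← 1.964336 + 0.3·(-0.141115) = 1.922002
y(0.6) ≈ 1.9220

1.9220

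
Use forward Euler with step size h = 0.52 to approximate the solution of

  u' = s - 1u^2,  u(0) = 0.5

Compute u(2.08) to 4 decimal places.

Euler: u_{n+1} = u_n + h·f(s_n, u_n).
s=0.000000, u=0.500000: f=-0.250000 → u ← 0.500000 + 0.52·(-0.250000) = 0.370000
s=0.520000, u=0.370000: f=0.383100 → u ← 0.370000 + 0.52·0.383100 = 0.569212
s=1.040000, u=0.569212: f=0.715998 → u ← 0.569212 + 0.52·0.715998 = 0.941531
s=1.560000, u=0.941531: f=0.673520 → u ← 0.941531 + 0.52·0.673520 = 1.291761
u(2.08) ≈ 1.2918

1.2918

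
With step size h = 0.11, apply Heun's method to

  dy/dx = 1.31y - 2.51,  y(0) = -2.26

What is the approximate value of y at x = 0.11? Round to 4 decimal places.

-2.9051

Heun: k1 = f(x_n, y_n); k2 = f(x_n + h, y_n + h·k1); y_{n+1} = y_n + (h/2)·(k1 + k2).
x=0.000000, y=-2.260000:
  k1 = f(0.000000, -2.260000) = -5.470600
  k2 = f(0.110000, -2.861766) = -6.258913
  y ← -2.260000 + (0.11/2)·(-5.470600 + (-6.258913)) = -2.905123
y(0.11) ≈ -2.9051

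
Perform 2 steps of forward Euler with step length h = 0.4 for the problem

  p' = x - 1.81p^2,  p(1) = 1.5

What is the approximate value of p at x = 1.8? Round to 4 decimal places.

0.7778

Euler: p_{n+1} = p_n + h·f(x_n, p_n).
x=1.000000, p=1.500000: f=-3.072500 → p ← 1.500000 + 0.4·(-3.072500) = 0.271000
x=1.400000, p=0.271000: f=1.267072 → p ← 0.271000 + 0.4·1.267072 = 0.777829
p(1.8) ≈ 0.7778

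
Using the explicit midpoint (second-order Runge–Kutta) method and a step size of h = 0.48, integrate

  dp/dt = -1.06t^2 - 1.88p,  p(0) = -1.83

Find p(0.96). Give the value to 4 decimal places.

-0.6919

Midpoint: k1 = f(t_n, p_n); k2 = f(t_n + h/2, p_n + (h/2)·k1); p_{n+1} = p_n + h·k2.
t=0.000000, p=-1.830000:
  k1 = f(0.000000, -1.830000) = 3.440400
  k2 = f(0.240000, -1.004304) = 1.827036
  p ← -1.830000 + 0.48·1.827036 = -0.953023
t=0.480000, p=-0.953023:
  k1 = f(0.480000, -0.953023) = 1.547459
  k2 = f(0.720000, -0.581633) = 0.543966
  p ← -0.953023 + 0.48·0.543966 = -0.691919
p(0.96) ≈ -0.6919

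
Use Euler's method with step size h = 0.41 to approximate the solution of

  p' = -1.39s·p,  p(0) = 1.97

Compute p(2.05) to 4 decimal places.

0.0157

Euler: p_{n+1} = p_n + h·f(s_n, p_n).
s=0.000000, p=1.970000: f=0.000000 → p ← 1.970000 + 0.41·0.000000 = 1.970000
s=0.410000, p=1.970000: f=-1.122703 → p ← 1.970000 + 0.41·(-1.122703) = 1.509692
s=0.820000, p=1.509692: f=-1.720747 → p ← 1.509692 + 0.41·(-1.720747) = 0.804186
s=1.230000, p=0.804186: f=-1.374916 → p ← 0.804186 + 0.41·(-1.374916) = 0.240470
s=1.640000, p=0.240470: f=-0.548175 → p ← 0.240470 + 0.41·(-0.548175) = 0.015718
p(2.05) ≈ 0.0157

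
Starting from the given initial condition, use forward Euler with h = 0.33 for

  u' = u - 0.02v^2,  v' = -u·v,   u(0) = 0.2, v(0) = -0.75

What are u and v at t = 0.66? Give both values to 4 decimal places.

Euler on (u,v): u_{n+1} = u_n + h·u', v_{n+1} = v_n + h·v'.
0.000000: (0.200000, -0.750000); f=(0.188750, 0.150000) → (0.262288, -0.700500)
0.330000: (0.262288, -0.700500); f=(0.252473, 0.183732) → (0.345604, -0.639868)
(u(0.66), v(0.66)) ≈ (0.3456, -0.6399)

0.3456, -0.6399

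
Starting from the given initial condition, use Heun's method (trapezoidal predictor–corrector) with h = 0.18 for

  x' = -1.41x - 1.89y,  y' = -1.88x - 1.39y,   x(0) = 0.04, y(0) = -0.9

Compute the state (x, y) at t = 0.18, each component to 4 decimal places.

0.2625, -0.7649

Heun on (x,y): k1 = f(t_n, state_n); k2 = f(t_n + h, state_n + h·k1); state_{n+1} = state_n + (h/2)·(k1 + k2).
0.000000: (0.040000, -0.900000)
  k1 = (1.644600, 1.175800)
  predictor → (0.336028, -0.688356)
  k2 = (0.827193, 0.325082)
  → (0.262461, -0.764921)
(x(0.18), y(0.18)) ≈ (0.2625, -0.7649)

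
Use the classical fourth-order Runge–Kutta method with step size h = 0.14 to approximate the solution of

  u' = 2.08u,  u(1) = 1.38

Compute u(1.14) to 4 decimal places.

1.8465

RK4: k1 = f(x_n, u_n); k2 = f(x_n + h/2, u_n + (h/2)·k1); k3 = f(x_n + h/2, u_n + (h/2)·k2); k4 = f(x_n + h, u_n + h·k3); u_{n+1} = u_n + (h/6)·(k1 + 2k2 + 2k3 + k4).
x=1.000000, u=1.380000:
  k1 = f(1.000000, 1.380000) = 2.870400
  k2 = f(1.070000, 1.580928) = 3.288330
  k3 = f(1.070000, 1.610183) = 3.349181
  k4 = f(1.140000, 1.848885) = 3.845681
  u ← 1.380000 + (0.14/6)·(k1 + 2k2 + 2k3 + k4) = 1.846459
u(1.14) ≈ 1.8465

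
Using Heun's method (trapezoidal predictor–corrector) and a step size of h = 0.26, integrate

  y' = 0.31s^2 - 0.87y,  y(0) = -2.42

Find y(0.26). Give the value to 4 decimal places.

-1.9318

Heun: k1 = f(s_n, y_n); k2 = f(s_n + h, y_n + h·k1); y_{n+1} = y_n + (h/2)·(k1 + k2).
s=0.000000, y=-2.420000:
  k1 = f(0.000000, -2.420000) = 2.105400
  k2 = f(0.260000, -1.872596) = 1.650115
  y ← -2.420000 + (0.26/2)·(2.105400 + 1.650115) = -1.931783
y(0.26) ≈ -1.9318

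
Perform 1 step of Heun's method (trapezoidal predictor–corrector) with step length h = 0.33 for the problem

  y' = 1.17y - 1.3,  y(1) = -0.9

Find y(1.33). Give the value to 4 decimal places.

-1.8264

Heun: k1 = f(t_n, y_n); k2 = f(t_n + h, y_n + h·k1); y_{n+1} = y_n + (h/2)·(k1 + k2).
t=1.000000, y=-0.900000:
  k1 = f(1.000000, -0.900000) = -2.353000
  k2 = f(1.330000, -1.676490) = -3.261493
  y ← -0.900000 + (0.33/2)·(-2.353000 + (-3.261493)) = -1.826391
y(1.33) ≈ -1.8264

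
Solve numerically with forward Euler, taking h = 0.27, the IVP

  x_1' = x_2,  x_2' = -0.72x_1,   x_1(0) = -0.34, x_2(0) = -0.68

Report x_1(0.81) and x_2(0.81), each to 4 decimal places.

Euler on (x_1,x_2): x_1_{n+1} = x_1_n + h·x_1', x_2_{n+1} = x_2_n + h·x_2'.
0.000000: (-0.340000, -0.680000); f=(-0.680000, 0.244800) → (-0.523600, -0.613904)
0.270000: (-0.523600, -0.613904); f=(-0.613904, 0.376992) → (-0.689354, -0.512116)
0.540000: (-0.689354, -0.512116); f=(-0.512116, 0.496335) → (-0.827625, -0.378106)
(x_1(0.81), x_2(0.81)) ≈ (-0.8276, -0.3781)

-0.8276, -0.3781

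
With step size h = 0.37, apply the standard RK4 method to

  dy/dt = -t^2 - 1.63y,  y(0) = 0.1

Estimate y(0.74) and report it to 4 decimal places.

-0.0728

RK4: k1 = f(t_n, y_n); k2 = f(t_n + h/2, y_n + (h/2)·k1); k3 = f(t_n + h/2, y_n + (h/2)·k2); k4 = f(t_n + h, y_n + h·k3); y_{n+1} = y_n + (h/6)·(k1 + 2k2 + 2k3 + k4).
t=0.000000, y=0.100000:
  k1 = f(0.000000, 0.100000) = -0.163000
  k2 = f(0.185000, 0.069845) = -0.148072
  k3 = f(0.185000, 0.072607) = -0.152574
  k4 = f(0.370000, 0.043548) = -0.207883
  y ← 0.100000 + (0.37/6)·(k1 + 2k2 + 2k3 + k4) = 0.040049
t=0.370000, y=0.040049:
  k1 = f(0.370000, 0.040049) = -0.202180
  k2 = f(0.555000, 0.002646) = -0.312338
  k3 = f(0.555000, -0.017733) = -0.279120
  k4 = f(0.740000, -0.063225) = -0.444543
  y ← 0.040049 + (0.37/6)·(k1 + 2k2 + 2k3 + k4) = -0.072778
y(0.74) ≈ -0.0728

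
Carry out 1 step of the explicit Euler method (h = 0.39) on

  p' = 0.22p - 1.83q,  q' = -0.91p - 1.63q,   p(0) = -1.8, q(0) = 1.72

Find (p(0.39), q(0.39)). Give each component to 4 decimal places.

Euler on (p,q): p_{n+1} = p_n + h·p', q_{n+1} = q_n + h·q'.
0.000000: (-1.800000, 1.720000); f=(-3.543600, -1.165600) → (-3.182004, 1.265416)
(p(0.39), q(0.39)) ≈ (-3.1820, 1.2654)

-3.1820, 1.2654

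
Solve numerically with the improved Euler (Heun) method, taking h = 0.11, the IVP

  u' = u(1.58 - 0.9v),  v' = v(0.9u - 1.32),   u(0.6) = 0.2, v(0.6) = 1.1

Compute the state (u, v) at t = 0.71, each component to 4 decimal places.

Heun on (u,v): k1 = f(t_n, state_n); k2 = f(t_n + h, state_n + h·k1); state_{n+1} = state_n + (h/2)·(k1 + k2).
0.600000: (0.200000, 1.100000)
  k1 = (0.118000, -1.254000)
  predictor → (0.212980, 0.962060)
  k2 = (0.152099, -1.085510)
  → (0.214855, 0.971327)
(u(0.71), v(0.71)) ≈ (0.2149, 0.9713)

0.2149, 0.9713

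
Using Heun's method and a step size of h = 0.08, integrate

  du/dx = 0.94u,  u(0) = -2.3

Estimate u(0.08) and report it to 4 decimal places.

-2.4795

Heun: k1 = f(x_n, u_n); k2 = f(x_n + h, u_n + h·k1); u_{n+1} = u_n + (h/2)·(k1 + k2).
x=0.000000, u=-2.300000:
  k1 = f(0.000000, -2.300000) = -2.162000
  k2 = f(0.080000, -2.472960) = -2.324582
  u ← -2.300000 + (0.08/2)·(-2.162000 + (-2.324582)) = -2.479463
u(0.08) ≈ -2.4795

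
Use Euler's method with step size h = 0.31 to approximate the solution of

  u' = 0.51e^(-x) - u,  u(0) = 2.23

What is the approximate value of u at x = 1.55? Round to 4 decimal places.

Euler: u_{n+1} = u_n + h·f(x_n, u_n).
x=0.000000, u=2.230000: f=-1.720000 → u ← 2.230000 + 0.31·(-1.720000) = 1.696800
x=0.310000, u=1.696800: f=-1.322742 → u ← 1.696800 + 0.31·(-1.322742) = 1.286750
x=0.620000, u=1.286750: f=-1.012398 → u ← 1.286750 + 0.31·(-1.012398) = 0.972906
x=0.930000, u=0.972906: f=-0.771684 → u ← 0.972906 + 0.31·(-0.771684) = 0.733684
x=1.240000, u=0.733684: f=-0.586098 → u ← 0.733684 + 0.31·(-0.586098) = 0.551994
u(1.55) ≈ 0.5520

0.5520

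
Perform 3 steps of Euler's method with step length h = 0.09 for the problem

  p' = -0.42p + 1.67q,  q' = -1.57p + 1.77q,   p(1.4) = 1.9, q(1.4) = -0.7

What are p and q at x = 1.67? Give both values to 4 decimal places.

1.2142, -1.9450

Euler on (p,q): p_{n+1} = p_n + h·p', q_{n+1} = q_n + h·q'.
1.400000: (1.900000, -0.700000); f=(-1.967000, -4.222000) → (1.722970, -1.079980)
1.490000: (1.722970, -1.079980); f=(-2.527214, -4.616627) → (1.495521, -1.495476)
1.580000: (1.495521, -1.495476); f=(-3.125564, -4.994961) → (1.214220, -1.945023)
(p(1.67), q(1.67)) ≈ (1.2142, -1.9450)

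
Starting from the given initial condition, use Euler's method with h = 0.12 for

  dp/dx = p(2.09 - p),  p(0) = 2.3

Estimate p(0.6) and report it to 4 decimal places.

Euler: p_{n+1} = p_n + h·f(x_n, p_n).
x=0.000000, p=2.300000: f=-0.483000 → p ← 2.300000 + 0.12·(-0.483000) = 2.242040
x=0.120000, p=2.242040: f=-0.340880 → p ← 2.242040 + 0.12·(-0.340880) = 2.201134
x=0.240000, p=2.201134: f=-0.244622 → p ← 2.201134 + 0.12·(-0.244622) = 2.171780
x=0.360000, p=2.171780: f=-0.177608 → p ← 2.171780 + 0.12·(-0.177608) = 2.150467
x=0.480000, p=2.150467: f=-0.130032 → p ← 2.150467 + 0.12·(-0.130032) = 2.134863
p(0.6) ≈ 2.1349

2.1349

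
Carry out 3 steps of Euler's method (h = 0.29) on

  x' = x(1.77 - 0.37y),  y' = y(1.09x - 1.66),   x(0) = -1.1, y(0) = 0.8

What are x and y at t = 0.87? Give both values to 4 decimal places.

-3.5603, -0.0007

Euler on (x,y): x_{n+1} = x_n + h·x', y_{n+1} = y_n + h·y'.
0.000000: (-1.100000, 0.800000); f=(-1.621400, -2.287200) → (-1.570206, 0.136712)
0.290000: (-1.570206, 0.136712); f=(-2.699838, -0.460928) → (-2.353159, 0.003043)
0.580000: (-2.353159, 0.003043); f=(-4.162442, -0.012856) → (-3.560267, -0.000685)
(x(0.87), y(0.87)) ≈ (-3.5603, -0.0007)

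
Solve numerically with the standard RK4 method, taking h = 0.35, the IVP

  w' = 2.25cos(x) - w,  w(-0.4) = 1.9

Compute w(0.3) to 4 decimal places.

RK4: k1 = f(x_n, w_n); k2 = f(x_n + h/2, w_n + (h/2)·k1); k3 = f(x_n + h/2, w_n + (h/2)·k2); k4 = f(x_n + h, w_n + h·k3); w_{n+1} = w_n + (h/6)·(k1 + 2k2 + 2k3 + k4).
x=-0.400000, w=1.900000:
  k1 = f(-0.400000, 1.900000) = 0.172387
  k2 = f(-0.225000, 1.930168) = 0.263119
  k3 = f(-0.225000, 1.946046) = 0.247241
  k4 = f(-0.050000, 1.986534) = 0.260654
  w ← 1.900000 + (0.35/6)·(k1 + 2k2 + 2k3 + k4) = 1.984803
x=-0.050000, w=1.984803:
  k1 = f(-0.050000, 1.984803) = 0.262385
  k2 = f(0.125000, 2.030720) = 0.201725
  k3 = f(0.125000, 2.020105) = 0.212340
  k4 = f(0.300000, 2.059122) = 0.090385
  w ← 1.984803 + (0.35/6)·(k1 + 2k2 + 2k3 + k4) = 2.053689
w(0.3) ≈ 2.0537

2.0537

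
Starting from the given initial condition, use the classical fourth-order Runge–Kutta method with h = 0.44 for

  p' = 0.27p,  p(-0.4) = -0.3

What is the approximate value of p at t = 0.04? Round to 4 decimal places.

-0.3378

RK4: k1 = f(t_n, p_n); k2 = f(t_n + h/2, p_n + (h/2)·k1); k3 = f(t_n + h/2, p_n + (h/2)·k2); k4 = f(t_n + h, p_n + h·k3); p_{n+1} = p_n + (h/6)·(k1 + 2k2 + 2k3 + k4).
t=-0.400000, p=-0.300000:
  k1 = f(-0.400000, -0.300000) = -0.081000
  k2 = f(-0.180000, -0.317820) = -0.085811
  k3 = f(-0.180000, -0.318879) = -0.086097
  k4 = f(0.040000, -0.337883) = -0.091228
  p ← -0.300000 + (0.44/6)·(k1 + 2k2 + 2k3 + k4) = -0.337843
p(0.04) ≈ -0.3378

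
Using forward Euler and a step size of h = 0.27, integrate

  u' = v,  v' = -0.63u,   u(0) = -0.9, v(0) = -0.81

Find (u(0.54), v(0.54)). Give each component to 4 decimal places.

Euler on (u,v): u_{n+1} = u_n + h·u', v_{n+1} = v_n + h·v'.
0.000000: (-0.900000, -0.810000); f=(-0.810000, 0.567000) → (-1.118700, -0.656910)
0.270000: (-1.118700, -0.656910); f=(-0.656910, 0.704781) → (-1.296066, -0.466619)
(u(0.54), v(0.54)) ≈ (-1.2961, -0.4666)

-1.2961, -0.4666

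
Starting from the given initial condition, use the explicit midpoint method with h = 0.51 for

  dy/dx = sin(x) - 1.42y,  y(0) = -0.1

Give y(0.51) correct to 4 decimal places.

Midpoint: k1 = f(x_n, y_n); k2 = f(x_n + h/2, y_n + (h/2)·k1); y_{n+1} = y_n + h·k2.
x=0.000000, y=-0.100000:
  k1 = f(0.000000, -0.100000) = 0.142000
  k2 = f(0.255000, -0.063790) = 0.342827
  y ← -0.100000 + 0.51·0.342827 = 0.074842
y(0.51) ≈ 0.0748

0.0748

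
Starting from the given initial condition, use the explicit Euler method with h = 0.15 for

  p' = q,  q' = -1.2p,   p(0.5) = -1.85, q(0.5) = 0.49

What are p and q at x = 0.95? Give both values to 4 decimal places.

-1.4816, 1.4403

Euler on (p,q): p_{n+1} = p_n + h·p', q_{n+1} = q_n + h·q'.
0.500000: (-1.850000, 0.490000); f=(0.490000, 2.220000) → (-1.776500, 0.823000)
0.650000: (-1.776500, 0.823000); f=(0.823000, 2.131800) → (-1.653050, 1.142770)
0.800000: (-1.653050, 1.142770); f=(1.142770, 1.983660) → (-1.481635, 1.440319)
(p(0.95), q(0.95)) ≈ (-1.4816, 1.4403)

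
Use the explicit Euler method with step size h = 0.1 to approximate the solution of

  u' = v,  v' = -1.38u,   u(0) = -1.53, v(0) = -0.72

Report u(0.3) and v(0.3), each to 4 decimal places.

-1.6817, -0.0597

Euler on (u,v): u_{n+1} = u_n + h·u', v_{n+1} = v_n + h·v'.
0.000000: (-1.530000, -0.720000); f=(-0.720000, 2.111400) → (-1.602000, -0.508860)
0.100000: (-1.602000, -0.508860); f=(-0.508860, 2.210760) → (-1.652886, -0.287784)
0.200000: (-1.652886, -0.287784); f=(-0.287784, 2.280983) → (-1.681664, -0.059686)
(u(0.3), v(0.3)) ≈ (-1.6817, -0.0597)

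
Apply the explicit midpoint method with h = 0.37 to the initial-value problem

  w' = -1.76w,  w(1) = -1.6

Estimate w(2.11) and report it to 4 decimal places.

-0.2822

Midpoint: k1 = f(t_n, w_n); k2 = f(t_n + h/2, w_n + (h/2)·k1); w_{n+1} = w_n + h·k2.
t=1.000000, w=-1.600000:
  k1 = f(1.000000, -1.600000) = 2.816000
  k2 = f(1.185000, -1.079040) = 1.899110
  w ← -1.600000 + 0.37·1.899110 = -0.897329
t=1.370000, w=-0.897329:
  k1 = f(1.370000, -0.897329) = 1.579299
  k2 = f(1.555000, -0.605159) = 1.065079
  w ← -0.897329 + 0.37·1.065079 = -0.503250
t=1.740000, w=-0.503250:
  k1 = f(1.740000, -0.503250) = 0.885720
  k2 = f(1.925000, -0.339392) = 0.597329
  w ← -0.503250 + 0.37·0.597329 = -0.282238
w(2.11) ≈ -0.2822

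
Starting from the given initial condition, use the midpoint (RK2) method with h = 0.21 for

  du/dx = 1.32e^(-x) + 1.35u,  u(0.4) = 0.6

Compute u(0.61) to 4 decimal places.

0.9878

Midpoint: k1 = f(x_n, u_n); k2 = f(x_n + h/2, u_n + (h/2)·k1); u_{n+1} = u_n + h·k2.
x=0.400000, u=0.600000:
  k1 = f(0.400000, 0.600000) = 1.694822
  k2 = f(0.505000, 0.777956) = 1.846868
  u ← 0.600000 + 0.21·1.846868 = 0.987842
u(0.61) ≈ 0.9878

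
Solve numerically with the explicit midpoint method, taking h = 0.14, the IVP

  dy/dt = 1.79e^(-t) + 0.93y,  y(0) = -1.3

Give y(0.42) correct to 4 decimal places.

-1.1588

Midpoint: k1 = f(t_n, y_n); k2 = f(t_n + h/2, y_n + (h/2)·k1); y_{n+1} = y_n + h·k2.
t=0.000000, y=-1.300000:
  k1 = f(0.000000, -1.300000) = 0.581000
  k2 = f(0.070000, -1.259330) = 0.497808
  y ← -1.300000 + 0.14·0.497808 = -1.230307
t=0.140000, y=-1.230307:
  k1 = f(0.140000, -1.230307) = 0.411966
  k2 = f(0.210000, -1.201469) = 0.333579
  y ← -1.230307 + 0.14·0.333579 = -1.183606
t=0.280000, y=-1.183606:
  k1 = f(0.280000, -1.183606) = 0.252100
  k2 = f(0.350000, -1.165959) = 0.177050
  y ← -1.183606 + 0.14·0.177050 = -1.158819
y(0.42) ≈ -1.1588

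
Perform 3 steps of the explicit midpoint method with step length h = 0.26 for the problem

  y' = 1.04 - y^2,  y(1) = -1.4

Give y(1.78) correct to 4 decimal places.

Midpoint: k1 = f(x_n, y_n); k2 = f(x_n + h/2, y_n + (h/2)·k1); y_{n+1} = y_n + h·k2.
x=1.000000, y=-1.400000:
  k1 = f(1.000000, -1.400000) = -0.920000
  k2 = f(1.130000, -1.519600) = -1.269184
  y ← -1.400000 + 0.26·(-1.269184) = -1.729988
x=1.260000, y=-1.729988:
  k1 = f(1.260000, -1.729988) = -1.952858
  k2 = f(1.390000, -1.983859) = -2.895698
  y ← -1.729988 + 0.26·(-2.895698) = -2.482869
x=1.520000, y=-2.482869:
  k1 = f(1.520000, -2.482869) = -5.124641
  k2 = f(1.650000, -3.149073) = -8.876659
  y ← -2.482869 + 0.26·(-8.876659) = -4.790801
y(1.78) ≈ -4.7908

-4.7908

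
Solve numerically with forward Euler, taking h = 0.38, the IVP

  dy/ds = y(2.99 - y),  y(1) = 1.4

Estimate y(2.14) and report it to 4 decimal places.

3.0003

Euler: y_{n+1} = y_n + h·f(s_n, y_n).
s=1.000000, y=1.400000: f=2.226000 → y ← 1.400000 + 0.38·2.226000 = 2.245880
s=1.380000, y=2.245880: f=1.671204 → y ← 2.245880 + 0.38·1.671204 = 2.880938
s=1.760000, y=2.880938: f=0.314202 → y ← 2.880938 + 0.38·0.314202 = 3.000334
y(2.14) ≈ 3.0003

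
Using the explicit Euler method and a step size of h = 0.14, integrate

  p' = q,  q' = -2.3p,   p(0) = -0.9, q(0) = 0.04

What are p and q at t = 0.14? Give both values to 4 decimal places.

-0.8944, 0.3298

Euler on (p,q): p_{n+1} = p_n + h·p', q_{n+1} = q_n + h·q'.
0.000000: (-0.900000, 0.040000); f=(0.040000, 2.070000) → (-0.894400, 0.329800)
(p(0.14), q(0.14)) ≈ (-0.8944, 0.3298)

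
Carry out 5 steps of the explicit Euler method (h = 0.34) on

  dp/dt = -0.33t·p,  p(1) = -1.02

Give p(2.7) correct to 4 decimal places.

Euler: p_{n+1} = p_n + h·f(t_n, p_n).
t=1.000000, p=-1.020000: f=0.336600 → p ← -1.020000 + 0.34·0.336600 = -0.905556
t=1.340000, p=-0.905556: f=0.400437 → p ← -0.905556 + 0.34·0.400437 = -0.769407
t=1.680000, p=-0.769407: f=0.426559 → p ← -0.769407 + 0.34·0.426559 = -0.624377
t=2.020000, p=-0.624377: f=0.416210 → p ← -0.624377 + 0.34·0.416210 = -0.482866
t=2.360000, p=-0.482866: f=0.376056 → p ← -0.482866 + 0.34·0.376056 = -0.355007
p(2.7) ≈ -0.3550

-0.3550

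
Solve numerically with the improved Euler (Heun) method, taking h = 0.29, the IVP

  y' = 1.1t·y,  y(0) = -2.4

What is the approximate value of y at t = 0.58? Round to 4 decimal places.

-2.8809

Heun: k1 = f(t_n, y_n); k2 = f(t_n + h, y_n + h·k1); y_{n+1} = y_n + (h/2)·(k1 + k2).
t=0.000000, y=-2.400000:
  k1 = f(0.000000, -2.400000) = 0.000000
  k2 = f(0.290000, -2.400000) = -0.765600
  y ← -2.400000 + (0.29/2)·(0.000000 + (-0.765600)) = -2.511012
t=0.290000, y=-2.511012:
  k1 = f(0.290000, -2.511012) = -0.801013
  k2 = f(0.580000, -2.743306) = -1.750229
  y ← -2.511012 + (0.29/2)·(-0.801013 + (-1.750229)) = -2.880942
y(0.58) ≈ -2.8809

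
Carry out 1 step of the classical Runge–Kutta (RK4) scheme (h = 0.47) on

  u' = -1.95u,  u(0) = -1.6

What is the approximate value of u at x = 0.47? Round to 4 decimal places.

RK4: k1 = f(x_n, u_n); k2 = f(x_n + h/2, u_n + (h/2)·k1); k3 = f(x_n + h/2, u_n + (h/2)·k2); k4 = f(x_n + h, u_n + h·k3); u_{n+1} = u_n + (h/6)·(k1 + 2k2 + 2k3 + k4).
x=0.000000, u=-1.600000:
  k1 = f(0.000000, -1.600000) = 3.120000
  k2 = f(0.235000, -0.866800) = 1.690260
  k3 = f(0.235000, -1.202789) = 2.345438
  k4 = f(0.470000, -0.497644) = 0.970406
  u ← -1.600000 + (0.47/6)·(k1 + 2k2 + 2k3 + k4) = -0.647325
u(0.47) ≈ -0.6473

-0.6473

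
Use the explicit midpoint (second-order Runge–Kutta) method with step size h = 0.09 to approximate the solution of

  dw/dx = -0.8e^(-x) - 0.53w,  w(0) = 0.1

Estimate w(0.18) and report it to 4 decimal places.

Midpoint: k1 = f(x_n, w_n); k2 = f(x_n + h/2, w_n + (h/2)·k1); w_{n+1} = w_n + h·k2.
x=0.000000, w=0.100000:
  k1 = f(0.000000, 0.100000) = -0.853000
  k2 = f(0.045000, 0.061615) = -0.797454
  w ← 0.100000 + 0.09·(-0.797454) = 0.028229
x=0.090000, w=0.028229:
  k1 = f(0.090000, 0.028229) = -0.746106
  k2 = f(0.135000, -0.005346) = -0.696140
  w ← 0.028229 + 0.09·(-0.696140) = -0.034423
w(0.18) ≈ -0.0344

-0.0344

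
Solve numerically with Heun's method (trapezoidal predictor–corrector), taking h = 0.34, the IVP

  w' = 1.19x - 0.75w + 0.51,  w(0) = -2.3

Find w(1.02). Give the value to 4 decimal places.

-0.2235

Heun: k1 = f(x_n, w_n); k2 = f(x_n + h, w_n + h·k1); w_{n+1} = w_n + (h/2)·(k1 + k2).
x=0.000000, w=-2.300000:
  k1 = f(0.000000, -2.300000) = 2.235000
  k2 = f(0.340000, -1.540100) = 2.069675
  w ← -2.300000 + (0.34/2)·(2.235000 + 2.069675) = -1.568205
x=0.340000, w=-1.568205:
  k1 = f(0.340000, -1.568205) = 2.090754
  k2 = f(0.680000, -0.857349) = 1.962212
  w ← -1.568205 + (0.34/2)·(2.090754 + 1.962212) = -0.879201
x=0.680000, w=-0.879201:
  k1 = f(0.680000, -0.879201) = 1.978601
  k2 = f(1.020000, -0.206477) = 1.878658
  w ← -0.879201 + (0.34/2)·(1.978601 + 1.878658) = -0.223467
w(1.02) ≈ -0.2235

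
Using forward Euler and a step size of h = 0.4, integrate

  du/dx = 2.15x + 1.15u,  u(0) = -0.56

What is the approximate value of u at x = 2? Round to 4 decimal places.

Euler: u_{n+1} = u_n + h·f(x_n, u_n).
x=0.000000, u=-0.560000: f=-0.644000 → u ← -0.560000 + 0.4·(-0.644000) = -0.817600
x=0.400000, u=-0.817600: f=-0.080240 → u ← -0.817600 + 0.4·(-0.080240) = -0.849696
x=0.800000, u=-0.849696: f=0.742850 → u ← -0.849696 + 0.4·0.742850 = -0.552556
x=1.200000, u=-0.552556: f=1.944560 → u ← -0.552556 + 0.4·1.944560 = 0.225268
x=1.600000, u=0.225268: f=3.699058 → u ← 0.225268 + 0.4·3.699058 = 1.704891
u(2) ≈ 1.7049

1.7049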